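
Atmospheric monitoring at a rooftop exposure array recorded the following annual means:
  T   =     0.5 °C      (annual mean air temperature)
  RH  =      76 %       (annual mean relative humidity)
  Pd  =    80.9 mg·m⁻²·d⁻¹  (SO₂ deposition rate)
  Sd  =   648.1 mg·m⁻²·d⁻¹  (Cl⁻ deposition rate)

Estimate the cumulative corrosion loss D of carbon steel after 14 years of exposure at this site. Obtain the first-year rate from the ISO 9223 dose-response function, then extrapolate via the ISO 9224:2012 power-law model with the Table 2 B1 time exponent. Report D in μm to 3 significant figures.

D(14) = 357 μm

carbon steel: f(T) = +0.150·(T−10) [T≤10 °C] = -1.4250
  SO₂ term: 1.77·80.9^0.52·exp(0.02·76-1.4250) = 19.11
  Sd branch = 0.102·Sd^0.62·e^(0.033·RH+0.04·T) = 70.75 μm/a
  sum: 19.11 + 70.75 → r_corr = 89.86 μm/a
Long-term exponent b (ISO 9224 Table 2, B1) = 0.523
  D(14) = 89.86 × 14^0.523 = 89.86 × 3.976 = 357.3 μm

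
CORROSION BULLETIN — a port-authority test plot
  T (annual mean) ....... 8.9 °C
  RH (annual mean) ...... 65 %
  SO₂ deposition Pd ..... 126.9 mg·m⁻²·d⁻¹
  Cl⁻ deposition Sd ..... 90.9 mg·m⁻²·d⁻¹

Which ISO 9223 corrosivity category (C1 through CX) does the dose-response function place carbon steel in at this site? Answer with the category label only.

carbon steel: T≤10 °C ⇒ hinge +0.150·(8.9−10) = -0.1650
  Pd branch = 1.77·Pd^0.52·e^(0.02·RH+f) = 68.34 μm/a
  Sd branch = 0.102·Sd^0.62·e^(0.033·RH+0.04·T) = 20.37 μm/a
  r_corr = 68.34 + 20.37 = 88.72 μm/a
88.7 μm/a falls in (80, 200] for carbon steel → category C5

C5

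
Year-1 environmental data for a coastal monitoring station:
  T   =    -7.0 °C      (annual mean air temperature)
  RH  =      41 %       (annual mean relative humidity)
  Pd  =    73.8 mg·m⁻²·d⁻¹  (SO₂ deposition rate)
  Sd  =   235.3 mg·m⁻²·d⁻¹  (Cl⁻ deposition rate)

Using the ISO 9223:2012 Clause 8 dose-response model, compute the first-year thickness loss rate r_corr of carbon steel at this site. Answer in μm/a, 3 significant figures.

r_corr = 11.7 μm/a

carbon steel: f(T) = +0.150·(T−10) [T≤10 °C] = -2.5500
  SO₂ term: 1.77·73.8^0.52·exp(0.02·41-2.5500) = 2.938
  Cl⁻ term: 0.102·235.3^0.62·exp(0.033·41+0.04·-7.0) = 8.811
  sum: 2.938 + 8.811 → r_corr = 11.75 μm/a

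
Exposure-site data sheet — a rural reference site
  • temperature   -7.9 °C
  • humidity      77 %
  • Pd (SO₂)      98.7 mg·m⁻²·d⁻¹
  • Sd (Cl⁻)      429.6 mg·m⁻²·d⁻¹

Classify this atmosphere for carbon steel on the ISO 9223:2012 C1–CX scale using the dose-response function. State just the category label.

C3

carbon steel: temperature factor f = +0.150·(-17.9) = -2.6850
  Pd branch = 1.77·Pd^0.52·e^(0.02·RH+f) = 6.134 μm/a
  Cl⁻ term: 0.102·429.6^0.62·exp(0.033·77+0.04·-7.9) = 40.5
  r_corr = 6.134 + 40.5 = 46.63 μm/a
ISO 9223 Table 2 (carbon steel): 25 < 46.6 ≤ 50 μm/a ⇒ C3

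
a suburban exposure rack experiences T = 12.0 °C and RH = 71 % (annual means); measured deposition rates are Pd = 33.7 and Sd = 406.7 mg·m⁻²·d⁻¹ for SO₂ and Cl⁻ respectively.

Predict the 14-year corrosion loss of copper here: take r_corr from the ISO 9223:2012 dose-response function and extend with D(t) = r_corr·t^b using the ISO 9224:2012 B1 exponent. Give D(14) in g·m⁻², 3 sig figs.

copper: T>10 °C ⇒ hinge -0.080·(12.0−10) = -0.1600
  SO₂ term: 0.0053·33.7^0.26·exp(0.059·71-0.1600) = 0.7434
  Sd branch = 0.01025·Sd^0.27·e^(0.036·RH+0.049·T) = 1.204 μm/a
  sum: 0.7434 + 1.204 → r_corr = 1.947 μm/a
ISO 9224: D(t) = r_corr · t^b with b = 0.667 (copper, B1)
  D(14) = 1.947 × 14^0.667 = 1.947 × 5.814 = 11.32 μm
  Mass loss = 11.32 μm × 8.96 g/cm³ = 101.4 g·m⁻²

D(14) = 101 g·m⁻²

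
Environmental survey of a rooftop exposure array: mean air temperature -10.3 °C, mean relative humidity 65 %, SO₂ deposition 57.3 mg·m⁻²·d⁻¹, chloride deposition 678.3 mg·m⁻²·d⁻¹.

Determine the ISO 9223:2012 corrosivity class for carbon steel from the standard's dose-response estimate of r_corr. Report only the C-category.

C3

carbon steel: f(T) = +0.150·(T−10) [T≤10 °C] = -3.0450
  Pd branch = 1.77·Pd^0.52·e^(0.02·RH+f) = 2.537 μm/a
  Cl⁻ term: 0.102·678.3^0.62·exp(0.033·65+0.04·-10.3) = 32.86
  r_corr = 2.537 + 32.86 = 35.4 μm/a
ISO 9223 Table 2 (carbon steel): 25 < 35.4 ≤ 50 μm/a ⇒ C3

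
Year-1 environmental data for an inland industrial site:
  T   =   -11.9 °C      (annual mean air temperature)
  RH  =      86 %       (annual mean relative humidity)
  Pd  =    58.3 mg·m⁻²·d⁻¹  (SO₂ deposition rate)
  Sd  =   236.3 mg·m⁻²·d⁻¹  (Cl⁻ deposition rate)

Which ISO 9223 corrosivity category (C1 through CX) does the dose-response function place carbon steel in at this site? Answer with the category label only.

carbon steel: temperature factor f = +0.150·(-21.9) = -3.2850
  sulphur-dioxide contribution → 3.065 μm/a
  chloride contribution → 32.06 μm/a
  total first-year rate 35.12 μm/a
35.1 μm/a falls in (25, 50] for carbon steel → category C3

C3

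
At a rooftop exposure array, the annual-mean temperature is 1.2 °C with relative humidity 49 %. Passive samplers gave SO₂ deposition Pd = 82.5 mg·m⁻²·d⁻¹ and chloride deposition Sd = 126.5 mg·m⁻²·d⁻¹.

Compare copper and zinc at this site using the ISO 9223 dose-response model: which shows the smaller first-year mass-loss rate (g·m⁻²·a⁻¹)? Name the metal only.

copper

copper: temperature factor f = +0.126·(-8.8) = -1.1088
  SO₂ term: 0.0053·82.5^0.26·exp(0.059·49-1.1088) = 0.09921
  Sd branch = 0.01025·Sd^0.27·e^(0.036·RH+0.049·T) = 0.2344 μm/a
  r_corr = 0.09921 + 0.2344 = 0.3336 μm/a
  mass loss = 0.3336 μm/a × 8.96 g/cm³ = 2.989 g·m⁻²·a⁻¹
zinc: T≤10 °C ⇒ hinge +0.038·(1.2−10) = -0.3344
  Pd branch = 0.0129·Pd^0.44·e^(0.046·RH+f) = 0.6131 μm/a
  Sd branch = 0.0175·Sd^0.57·e^(0.008·RH+0.085·T) = 0.4527 μm/a
  sum: 0.6131 + 0.4527 → r_corr = 1.066 μm/a
  mass loss = 1.066 μm/a × 7.14 g/cm³ = 7.609 g·m⁻²·a⁻¹
Ordering by g·m⁻²·a⁻¹: zinc (7.61) > copper (2.99)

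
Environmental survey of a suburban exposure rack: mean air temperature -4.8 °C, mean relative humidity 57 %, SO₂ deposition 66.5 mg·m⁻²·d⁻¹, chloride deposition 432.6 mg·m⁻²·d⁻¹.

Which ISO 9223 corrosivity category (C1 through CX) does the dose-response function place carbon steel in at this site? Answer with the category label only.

carbon steel: f(T) = +0.150·(T−10) [T≤10 °C] = -2.2200
  SO₂ term: 1.77·66.5^0.52·exp(0.02·57-2.2200) = 5.331
  Sd branch = 0.102·Sd^0.62·e^(0.033·RH+0.04·T) = 23.8 μm/a
  sum: 5.331 + 23.8 → r_corr = 29.13 μm/a
29.1 μm/a falls in (25, 50] for carbon steel → category C3

C3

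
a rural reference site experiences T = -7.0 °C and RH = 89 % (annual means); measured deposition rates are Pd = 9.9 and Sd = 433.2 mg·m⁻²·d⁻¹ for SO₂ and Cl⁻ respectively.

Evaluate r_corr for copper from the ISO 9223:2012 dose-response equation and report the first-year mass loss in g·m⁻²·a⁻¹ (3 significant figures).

copper: f(T) = +0.126·(T−10) [T≤10 °C] = -2.1420
  sulphur-dioxide contribution → 0.2155 μm/a
  chloride contribution → 0.9229 μm/a
  ⇒ r_corr(copper) = 1.138 μm/a
Convert to mass loss: 1.138 μm/a × 8.96 g/cm³ = 10.2 g·m⁻²·a⁻¹

r_corr = 10.2 g·m⁻²·a⁻¹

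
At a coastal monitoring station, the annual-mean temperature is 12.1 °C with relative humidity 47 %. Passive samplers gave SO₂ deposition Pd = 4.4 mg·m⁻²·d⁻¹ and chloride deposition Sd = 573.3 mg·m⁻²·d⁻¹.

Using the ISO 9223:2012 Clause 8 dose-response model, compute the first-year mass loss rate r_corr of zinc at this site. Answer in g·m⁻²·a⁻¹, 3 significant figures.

zinc: T>10 °C ⇒ hinge -0.071·(12.1−10) = -0.1491
  sulphur-dioxide contribution → 0.1853 μm/a
  chloride contribution → 2.662 μm/a
  ⇒ r_corr(zinc) = 2.848 μm/a
Convert to mass loss: 2.848 μm/a × 7.14 g/cm³ = 20.33 g·m⁻²·a⁻¹

r_corr = 20.3 g·m⁻²·a⁻¹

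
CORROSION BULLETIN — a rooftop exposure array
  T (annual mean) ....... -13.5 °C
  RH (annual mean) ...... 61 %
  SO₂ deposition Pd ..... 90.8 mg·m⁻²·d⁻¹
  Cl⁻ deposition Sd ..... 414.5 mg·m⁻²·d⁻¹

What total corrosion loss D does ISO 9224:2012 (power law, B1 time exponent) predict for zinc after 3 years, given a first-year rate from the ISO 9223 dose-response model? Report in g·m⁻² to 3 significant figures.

D(3) = 16.0 g·m⁻²

zinc: f(T) = +0.038·(T−10) [T≤10 °C] = -0.8930
  sulphur-dioxide contribution → 0.6353 μm/a
  chloride contribution → 0.2809 μm/a
  total first-year rate 0.9162 μm/a
ISO 9224: D(t) = r_corr · t^b with b = 0.813 (zinc, B1)
  D(3) = 0.9162 × 3^0.813 = 0.9162 × 2.443 = 2.238 μm
  Mass loss = 2.238 μm × 7.14 g/cm³ = 15.98 g·m⁻²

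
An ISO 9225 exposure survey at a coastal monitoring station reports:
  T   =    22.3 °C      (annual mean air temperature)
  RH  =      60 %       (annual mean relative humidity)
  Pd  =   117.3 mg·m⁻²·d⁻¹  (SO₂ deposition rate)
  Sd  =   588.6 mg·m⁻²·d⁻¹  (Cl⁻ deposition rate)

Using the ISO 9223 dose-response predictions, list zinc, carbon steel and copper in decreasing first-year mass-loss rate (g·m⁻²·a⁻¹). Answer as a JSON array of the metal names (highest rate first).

zinc: f(T) = -0.071·(T−10) [T>10 °C] = -0.8733
  SO₂ term: 0.0129·117.3^0.44·exp(0.046·60-0.8733) = 0.6926
  Cl⁻ term: 0.0175·588.6^0.57·exp(0.008·60+0.085·22.3) = 7.137
  r_corr = 0.6926 + 7.137 = 7.829 μm/a
  mass loss = 7.829 μm/a × 7.14 g/cm³ = 55.9 g·m⁻²·a⁻¹
carbon steel: f(T) = -0.054·(T−10) [T>10 °C] = -0.6642
  SO₂ term: 1.77·117.3^0.52·exp(0.02·60-0.6642) = 36.03
  Cl⁻ term: 0.102·588.6^0.62·exp(0.033·60+0.04·22.3) = 94.01
  r_corr = 36.03 + 94.01 = 130 μm/a
  mass loss = 130 μm/a × 7.85 g/cm³ = 1021 g·m⁻²·a⁻¹
copper: T>10 °C ⇒ hinge -0.080·(22.3−10) = -0.9840
  Pd branch = 0.0053·Pd^0.26·e^(0.059·RH+f) = 0.2357 μm/a
  Sd branch = 0.01025·Sd^0.27·e^(0.036·RH+0.049·T) = 1.483 μm/a
  sum: 0.2357 + 1.483 → r_corr = 1.719 μm/a
  mass loss = 1.719 μm/a × 8.96 g/cm³ = 15.4 g·m⁻²·a⁻¹
Ordering by g·m⁻²·a⁻¹: carbon steel (1020) > zinc (55.9) > copper (15.4)

["carbon steel", "zinc", "copper"]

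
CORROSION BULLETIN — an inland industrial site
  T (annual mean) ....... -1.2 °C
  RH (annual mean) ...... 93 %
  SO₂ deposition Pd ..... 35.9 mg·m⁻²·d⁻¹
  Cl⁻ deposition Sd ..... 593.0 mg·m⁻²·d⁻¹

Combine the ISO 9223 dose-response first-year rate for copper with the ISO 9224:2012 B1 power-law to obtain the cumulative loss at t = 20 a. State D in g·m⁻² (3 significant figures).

copper: temperature factor f = +0.126·(-11.2) = -1.4112
  sulphur-dioxide contribution → 0.792 μm/a
  chloride contribution → 1.541 μm/a
  total first-year rate 2.333 μm/a
Long-term exponent b (ISO 9224 Table 2, B1) = 0.667
  D(20) = 2.333 × 20^0.667 = 2.333 × 7.375 = 17.21 μm
  Mass loss = 17.21 μm × 8.96 g/cm³ = 154.2 g·m⁻²

D(20) = 154 g·m⁻²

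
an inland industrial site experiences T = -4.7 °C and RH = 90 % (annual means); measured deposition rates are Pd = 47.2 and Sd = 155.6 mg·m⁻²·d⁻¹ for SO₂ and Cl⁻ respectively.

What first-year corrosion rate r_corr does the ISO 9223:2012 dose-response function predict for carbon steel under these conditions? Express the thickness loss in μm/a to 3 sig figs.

carbon steel: f(T) = +0.150·(T−10) [T≤10 °C] = -2.2050
  SO₂ term: 1.77·47.2^0.52·exp(0.02·90-2.2050) = 8.761
  Cl⁻ term: 0.102·155.6^0.62·exp(0.033·90+0.04·-4.7) = 37.66
  sum: 8.761 + 37.66 → r_corr = 46.42 μm/a

r_corr = 46.4 μm/a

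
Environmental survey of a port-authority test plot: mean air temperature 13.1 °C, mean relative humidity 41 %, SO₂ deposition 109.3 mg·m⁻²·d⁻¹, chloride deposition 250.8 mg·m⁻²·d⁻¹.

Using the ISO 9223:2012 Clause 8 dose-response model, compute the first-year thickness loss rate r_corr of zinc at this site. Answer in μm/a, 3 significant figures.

zinc: f(T) = -0.071·(T−10) [T>10 °C] = -0.2201
  SO₂ term: 0.0129·109.3^0.44·exp(0.046·41-0.2201) = 0.5384
  Cl⁻ term: 0.0175·250.8^0.57·exp(0.008·41+0.085·13.1) = 1.725
  r_corr = 0.5384 + 1.725 = 2.263 μm/a

r_corr = 2.26 μm/a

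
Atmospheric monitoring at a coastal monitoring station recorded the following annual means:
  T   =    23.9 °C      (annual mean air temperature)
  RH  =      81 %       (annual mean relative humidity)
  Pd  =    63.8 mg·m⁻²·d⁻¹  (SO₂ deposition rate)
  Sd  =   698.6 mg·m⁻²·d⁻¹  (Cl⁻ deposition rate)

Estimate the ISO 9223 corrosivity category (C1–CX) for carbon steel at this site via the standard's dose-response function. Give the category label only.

CX

carbon steel: f(T) = -0.054·(T−10) [T>10 °C] = -0.7506
  sulphur-dioxide contribution → 36.65 μm/a
  chloride contribution → 222.9 μm/a
  ⇒ r_corr(carbon steel) = 259.5 μm/a
Category bounds: 200…700 μm/a bracket r_corr ⇒ CX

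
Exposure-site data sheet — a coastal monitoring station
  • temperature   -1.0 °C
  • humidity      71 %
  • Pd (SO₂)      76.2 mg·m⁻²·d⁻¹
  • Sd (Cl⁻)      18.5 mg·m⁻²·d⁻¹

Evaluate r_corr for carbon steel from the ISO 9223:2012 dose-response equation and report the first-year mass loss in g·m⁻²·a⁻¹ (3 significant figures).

r_corr = 154 g·m⁻²·a⁻¹

carbon steel: T≤10 °C ⇒ hinge +0.150·(-1.0−10) = -1.6500
  sulphur-dioxide contribution → 13.39 μm/a
  chloride contribution → 6.229 μm/a
  ⇒ r_corr(carbon steel) = 19.62 μm/a
Convert to mass loss: 19.62 μm/a × 7.85 g/cm³ = 154 g·m⁻²·a⁻¹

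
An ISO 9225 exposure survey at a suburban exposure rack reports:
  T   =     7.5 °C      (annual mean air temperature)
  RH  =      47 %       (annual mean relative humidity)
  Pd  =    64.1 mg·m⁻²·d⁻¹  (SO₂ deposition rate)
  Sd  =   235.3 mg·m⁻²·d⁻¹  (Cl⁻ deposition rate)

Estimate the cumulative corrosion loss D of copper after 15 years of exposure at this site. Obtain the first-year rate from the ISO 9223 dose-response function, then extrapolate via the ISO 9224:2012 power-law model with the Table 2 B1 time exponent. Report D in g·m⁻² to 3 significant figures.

copper: temperature factor f = +0.126·(-2.5) = -0.3150
  sulphur-dioxide contribution → 0.1826 μm/a
  chloride contribution → 0.3511 μm/a
  ⇒ r_corr(copper) = 0.5338 μm/a
Long-term exponent b (ISO 9224 Table 2, B1) = 0.667
  D(15) = 0.5338 × 15^0.667 = 0.5338 × 6.088 = 3.249 μm
  Mass loss = 3.249 μm × 8.96 g/cm³ = 29.11 g·m⁻²

D(15) = 29.1 g·m⁻²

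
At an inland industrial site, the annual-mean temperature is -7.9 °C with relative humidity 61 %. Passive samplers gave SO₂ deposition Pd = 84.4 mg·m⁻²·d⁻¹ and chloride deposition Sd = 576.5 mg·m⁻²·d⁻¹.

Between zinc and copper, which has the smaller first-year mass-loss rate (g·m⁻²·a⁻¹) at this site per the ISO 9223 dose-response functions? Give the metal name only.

copper

zinc: f(T) = +0.038·(T−10) [T≤10 °C] = -0.6802
  sulphur-dioxide contribution → 0.761 μm/a
  chloride contribution → 0.5458 μm/a
  ⇒ r_corr(zinc) = 1.307 μm/a
  mass loss = 1.307 μm/a × 7.14 g/cm³ = 9.33 g·m⁻²·a⁻¹
copper: T≤10 °C ⇒ hinge +0.126·(-7.9−10) = -2.2554
  sulphur-dioxide contribution → 0.06436 μm/a
  chloride contribution → 0.3481 μm/a
  ⇒ r_corr(copper) = 0.4125 μm/a
  mass loss = 0.4125 μm/a × 8.96 g/cm³ = 3.696 g·m⁻²·a⁻¹
Ordering by g·m⁻²·a⁻¹: zinc (9.33) > copper (3.7)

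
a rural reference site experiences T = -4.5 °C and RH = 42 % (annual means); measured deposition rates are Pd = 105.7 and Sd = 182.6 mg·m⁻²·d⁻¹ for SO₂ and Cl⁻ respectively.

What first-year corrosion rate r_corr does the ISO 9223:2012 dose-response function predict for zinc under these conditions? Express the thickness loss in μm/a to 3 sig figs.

zinc: temperature factor f = +0.038·(-14.5) = -0.5510
  sulphur-dioxide contribution → 0.399 μm/a
  chloride contribution → 0.325 μm/a
  total first-year rate 0.724 μm/a

r_corr = 0.724 μm/a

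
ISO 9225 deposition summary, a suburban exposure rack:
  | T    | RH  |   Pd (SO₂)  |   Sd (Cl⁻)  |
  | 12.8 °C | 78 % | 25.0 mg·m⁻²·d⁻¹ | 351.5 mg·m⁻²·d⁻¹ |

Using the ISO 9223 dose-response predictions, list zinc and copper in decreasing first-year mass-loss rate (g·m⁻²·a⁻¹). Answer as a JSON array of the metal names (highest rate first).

zinc: temperature factor f = -0.071·(2.8) = -0.1988
  sulphur-dioxide contribution → 1.576 μm/a
  chloride contribution → 2.74 μm/a
  total first-year rate 4.316 μm/a
  mass loss = 4.316 μm/a × 7.14 g/cm³ = 30.82 g·m⁻²·a⁻¹
copper: temperature factor f = -0.080·(2.8) = -0.2240
  sulphur-dioxide contribution → 0.9752 μm/a
  chloride contribution → 1.549 μm/a
  ⇒ r_corr(copper) = 2.524 μm/a
  mass loss = 2.524 μm/a × 8.96 g/cm³ = 22.62 g·m⁻²·a⁻¹
Ordering by g·m⁻²·a⁻¹: zinc (30.8) > copper (22.6)

["zinc", "copper"]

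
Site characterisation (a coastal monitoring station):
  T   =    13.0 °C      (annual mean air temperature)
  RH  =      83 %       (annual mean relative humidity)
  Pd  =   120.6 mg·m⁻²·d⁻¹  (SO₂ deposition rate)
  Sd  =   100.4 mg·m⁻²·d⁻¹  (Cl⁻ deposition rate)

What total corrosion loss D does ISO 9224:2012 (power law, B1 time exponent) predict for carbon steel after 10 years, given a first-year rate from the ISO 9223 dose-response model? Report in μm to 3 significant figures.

D(10) = 473 μm

carbon steel: temperature factor f = -0.054·(3.0) = -0.1620
  SO₂ term: 1.77·120.6^0.52·exp(0.02·83-0.1620) = 95.69
  Cl⁻ term: 0.102·100.4^0.62·exp(0.033·83+0.04·13.0) = 46.24
  r_corr = 95.69 + 46.24 = 141.9 μm/a
ISO 9224: D(t) = r_corr · t^b with b = 0.523 (carbon steel, B1)
  D(10) = 141.9 × 10^0.523 = 141.9 × 3.334 = 473.2 μm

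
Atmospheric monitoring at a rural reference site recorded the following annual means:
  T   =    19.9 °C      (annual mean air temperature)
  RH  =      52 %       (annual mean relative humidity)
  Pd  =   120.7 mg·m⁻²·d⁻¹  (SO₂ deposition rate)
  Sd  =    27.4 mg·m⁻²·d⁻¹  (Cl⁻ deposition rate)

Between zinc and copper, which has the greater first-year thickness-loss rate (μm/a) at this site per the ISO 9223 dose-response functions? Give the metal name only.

zinc: temperature factor f = -0.071·(9.9) = -0.7029
  Pd branch = 0.0129·Pd^0.44·e^(0.046·RH+f) = 0.5756 μm/a
  Sd branch = 0.0175·Sd^0.57·e^(0.008·RH+0.085·T) = 0.9502 μm/a
  r_corr = 0.5756 + 0.9502 = 1.526 μm/a
copper: temperature factor f = -0.080·(9.9) = -0.7920
  Pd branch = 0.0053·Pd^0.26·e^(0.059·RH+f) = 0.1795 μm/a
  Cl⁻ term: 0.01025·27.4^0.27·exp(0.036·52+0.049·19.9) = 0.4319
  r_corr = 0.1795 + 0.4319 = 0.6114 μm/a
Ordering by μm/a: zinc (1.53) > copper (0.611)

zinc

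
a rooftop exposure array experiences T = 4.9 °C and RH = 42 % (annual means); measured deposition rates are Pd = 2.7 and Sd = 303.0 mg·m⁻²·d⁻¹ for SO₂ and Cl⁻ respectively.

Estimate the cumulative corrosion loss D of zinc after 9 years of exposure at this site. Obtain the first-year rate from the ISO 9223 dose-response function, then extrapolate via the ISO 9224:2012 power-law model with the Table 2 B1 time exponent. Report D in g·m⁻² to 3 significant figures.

D(9) = 45.9 g·m⁻²

zinc: f(T) = +0.038·(T−10) [T≤10 °C] = -0.1938
  Pd branch = 0.0129·Pd^0.44·e^(0.046·RH+f) = 0.1136 μm/a
  Sd branch = 0.0175·Sd^0.57·e^(0.008·RH+0.085·T) = 0.9644 μm/a
  r_corr = 0.1136 + 0.9644 = 1.078 μm/a
Power-law: D(9) = r_corr · 9^0.813
  D(9) = 1.078 × 9^0.813 = 1.078 × 5.968 = 6.433 μm
  Mass loss = 6.433 μm × 7.14 g/cm³ = 45.93 g·m⁻²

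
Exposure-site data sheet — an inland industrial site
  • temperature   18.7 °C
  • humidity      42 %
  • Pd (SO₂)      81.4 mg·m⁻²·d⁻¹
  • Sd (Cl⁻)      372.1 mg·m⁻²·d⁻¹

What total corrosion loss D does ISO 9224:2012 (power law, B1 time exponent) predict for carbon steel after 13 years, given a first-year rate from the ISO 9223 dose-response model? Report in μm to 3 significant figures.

carbon steel: temperature factor f = -0.054·(8.7) = -0.4698
  Pd branch = 1.77·Pd^0.52·e^(0.02·RH+f) = 25.25 μm/a
  Sd branch = 0.102·Sd^0.62·e^(0.033·RH+0.04·T) = 33.82 μm/a
  r_corr = 25.25 + 33.82 = 59.07 μm/a
ISO 9224: D(t) = r_corr · t^b with b = 0.523 (carbon steel, B1)
  D(13) = 59.07 × 13^0.523 = 59.07 × 3.825 = 225.9 μm

D(13) = 226 μm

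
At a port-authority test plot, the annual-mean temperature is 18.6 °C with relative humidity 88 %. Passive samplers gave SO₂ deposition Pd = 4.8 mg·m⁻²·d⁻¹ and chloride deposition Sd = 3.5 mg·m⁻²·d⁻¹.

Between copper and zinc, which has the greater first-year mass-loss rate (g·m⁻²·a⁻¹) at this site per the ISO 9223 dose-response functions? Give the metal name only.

copper: temperature factor f = -0.080·(8.6) = -0.6880
  SO₂ term: 0.0053·4.8^0.26·exp(0.059·88-0.6880) = 0.7202
  Cl⁻ term: 0.01025·3.5^0.27·exp(0.036·88+0.049·18.6) = 0.8497
  r_corr = 0.7202 + 0.8497 = 1.57 μm/a
  mass loss = 1.57 μm/a × 8.96 g/cm³ = 14.07 g·m⁻²·a⁻¹
zinc: f(T) = -0.071·(T−10) [T>10 °C] = -0.6106
  SO₂ term: 0.0129·4.8^0.44·exp(0.046·88-0.6106) = 0.8002
  Sd branch = 0.0175·Sd^0.57·e^(0.008·RH+0.085·T) = 0.3512 μm/a
  sum: 0.8002 + 0.3512 → r_corr = 1.151 μm/a
  mass loss = 1.151 μm/a × 7.14 g/cm³ = 8.221 g·m⁻²·a⁻¹
Ordering by g·m⁻²·a⁻¹: copper (14.1) > zinc (8.22)

copper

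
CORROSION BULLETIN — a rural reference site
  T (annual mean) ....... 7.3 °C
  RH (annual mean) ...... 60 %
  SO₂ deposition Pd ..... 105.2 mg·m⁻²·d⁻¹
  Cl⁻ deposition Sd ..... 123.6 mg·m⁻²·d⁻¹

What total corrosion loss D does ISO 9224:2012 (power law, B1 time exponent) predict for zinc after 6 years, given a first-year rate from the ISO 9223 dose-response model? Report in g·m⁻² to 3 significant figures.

D(6) = 68.8 g·m⁻²

zinc: f(T) = +0.038·(T−10) [T≤10 °C] = -0.1026
  sulphur-dioxide contribution → 1.427 μm/a
  chloride contribution → 0.8193 μm/a
  ⇒ r_corr(zinc) = 2.246 μm/a
Power-law: D(6) = r_corr · 6^0.813
  D(6) = 2.246 × 6^0.813 = 2.246 × 4.292 = 9.64 μm
  Mass loss = 9.64 μm × 7.14 g/cm³ = 68.83 g·m⁻²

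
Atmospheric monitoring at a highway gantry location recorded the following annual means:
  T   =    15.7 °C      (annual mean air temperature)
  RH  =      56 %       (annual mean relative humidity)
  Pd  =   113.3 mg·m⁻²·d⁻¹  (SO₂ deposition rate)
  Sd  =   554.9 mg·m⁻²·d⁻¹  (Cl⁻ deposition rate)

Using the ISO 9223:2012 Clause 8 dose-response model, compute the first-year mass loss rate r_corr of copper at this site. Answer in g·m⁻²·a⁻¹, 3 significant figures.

copper: f(T) = -0.080·(T−10) [T>10 °C] = -0.4560
  SO₂ term: 0.0053·113.3^0.26·exp(0.059·56-0.4560) = 0.3128
  Sd branch = 0.01025·Sd^0.27·e^(0.036·RH+0.049·T) = 0.9147 μm/a
  r_corr = 0.3128 + 0.9147 = 1.228 μm/a
Convert to mass loss: 1.228 μm/a × 8.96 g/cm³ = 11 g·m⁻²·a⁻¹

r_corr = 11.0 g·m⁻²·a⁻¹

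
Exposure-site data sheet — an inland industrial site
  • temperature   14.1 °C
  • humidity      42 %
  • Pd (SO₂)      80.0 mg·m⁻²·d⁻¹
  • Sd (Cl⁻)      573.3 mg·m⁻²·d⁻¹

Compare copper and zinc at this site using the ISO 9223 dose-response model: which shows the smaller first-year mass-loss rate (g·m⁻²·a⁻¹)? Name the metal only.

copper: T>10 °C ⇒ hinge -0.080·(14.1−10) = -0.3280
  SO₂ term: 0.0053·80.0^0.26·exp(0.059·42-0.3280) = 0.1422
  Cl⁻ term: 0.01025·573.3^0.27·exp(0.036·42+0.049·14.1) = 0.5155
  r_corr = 0.1422 + 0.5155 = 0.6576 μm/a
  mass loss = 0.6576 μm/a × 8.96 g/cm³ = 5.892 g·m⁻²·a⁻¹
zinc: temperature factor f = -0.071·(4.1) = -0.2911
  Pd branch = 0.0129·Pd^0.44·e^(0.046·RH+f) = 0.4577 μm/a
  Cl⁻ term: 0.0175·573.3^0.57·exp(0.008·42+0.085·14.1) = 3.032
  r_corr = 0.4577 + 3.032 = 3.49 μm/a
  mass loss = 3.49 μm/a × 7.14 g/cm³ = 24.92 g·m⁻²·a⁻¹
Ordering by g·m⁻²·a⁻¹: zinc (24.9) > copper (5.89)

copper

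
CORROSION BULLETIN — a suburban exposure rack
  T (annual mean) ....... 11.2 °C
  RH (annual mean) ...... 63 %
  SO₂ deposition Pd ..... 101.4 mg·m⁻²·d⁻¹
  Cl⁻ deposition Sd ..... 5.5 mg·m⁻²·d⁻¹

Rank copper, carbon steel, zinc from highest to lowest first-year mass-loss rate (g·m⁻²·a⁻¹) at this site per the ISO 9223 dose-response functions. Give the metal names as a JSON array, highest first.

copper: temperature factor f = -0.080·(1.2) = -0.0960
  SO₂ term: 0.0053·101.4^0.26·exp(0.059·63-0.0960) = 0.6583
  Sd branch = 0.01025·Sd^0.27·e^(0.036·RH+0.049·T) = 0.2716 μm/a
  r_corr = 0.6583 + 0.2716 = 0.9299 μm/a
  mass loss = 0.9299 μm/a × 8.96 g/cm³ = 8.332 g·m⁻²·a⁻¹
carbon steel: f(T) = -0.054·(T−10) [T>10 °C] = -0.0648
  SO₂ term: 1.77·101.4^0.52·exp(0.02·63-0.0648) = 64.59
  Cl⁻ term: 0.102·5.5^0.62·exp(0.033·63+0.04·11.2) = 3.674
  sum: 64.59 + 3.674 → r_corr = 68.27 μm/a
  mass loss = 68.27 μm/a × 7.85 g/cm³ = 535.9 g·m⁻²·a⁻¹
zinc: temperature factor f = -0.071·(1.2) = -0.0852
  Pd branch = 0.0129·Pd^0.44·e^(0.046·RH+f) = 1.64 μm/a
  Cl⁻ term: 0.0175·5.5^0.57·exp(0.008·63+0.085·11.2) = 0.1983
  sum: 1.64 + 0.1983 → r_corr = 1.838 μm/a
  mass loss = 1.838 μm/a × 7.14 g/cm³ = 13.13 g·m⁻²·a⁻¹
Ordering by g·m⁻²·a⁻¹: carbon steel (536) > zinc (13.1) > copper (8.33)

["carbon steel", "zinc", "copper"]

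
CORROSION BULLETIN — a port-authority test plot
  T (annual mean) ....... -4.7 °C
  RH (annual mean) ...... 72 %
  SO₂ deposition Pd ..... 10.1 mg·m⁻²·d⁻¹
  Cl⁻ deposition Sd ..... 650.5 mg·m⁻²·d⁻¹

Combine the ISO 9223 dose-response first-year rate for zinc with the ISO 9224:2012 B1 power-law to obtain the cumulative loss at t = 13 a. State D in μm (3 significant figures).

zinc: temperature factor f = +0.038·(-14.7) = -0.5586
  SO₂ term: 0.0129·10.1^0.44·exp(0.046·72-0.5586) = 0.5601
  Cl⁻ term: 0.0175·650.5^0.57·exp(0.008·72+0.085·-4.7) = 0.838
  r_corr = 0.5601 + 0.838 = 1.398 μm/a
Power-law: D(13) = r_corr · 13^0.813
  D(13) = 1.398 × 13^0.813 = 1.398 × 8.047 = 11.25 μm

D(13) = 11.3 μm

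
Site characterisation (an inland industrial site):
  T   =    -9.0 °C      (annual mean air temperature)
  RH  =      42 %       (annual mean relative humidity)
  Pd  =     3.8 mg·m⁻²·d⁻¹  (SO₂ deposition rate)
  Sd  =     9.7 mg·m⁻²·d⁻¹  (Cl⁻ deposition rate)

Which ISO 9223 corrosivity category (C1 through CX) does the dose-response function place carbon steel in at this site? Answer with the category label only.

C2

carbon steel: f(T) = +0.150·(T−10) [T≤10 °C] = -2.8500
  Pd branch = 1.77·Pd^0.52·e^(0.02·RH+f) = 0.4748 μm/a
  Cl⁻ term: 0.102·9.7^0.62·exp(0.033·42+0.04·-9.0) = 1.164
  r_corr = 0.4748 + 1.164 = 1.639 μm/a
1.64 μm/a falls in (1.3, 25] for carbon steel → category C2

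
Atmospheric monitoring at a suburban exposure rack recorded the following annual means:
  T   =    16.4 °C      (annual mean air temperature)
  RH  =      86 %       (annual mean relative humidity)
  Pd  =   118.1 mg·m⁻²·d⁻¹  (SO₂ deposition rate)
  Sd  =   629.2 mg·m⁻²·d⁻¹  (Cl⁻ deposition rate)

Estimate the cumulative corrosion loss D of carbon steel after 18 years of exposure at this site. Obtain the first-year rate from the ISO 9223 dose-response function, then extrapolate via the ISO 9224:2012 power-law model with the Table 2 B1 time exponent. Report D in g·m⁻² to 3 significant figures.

carbon steel: T>10 °C ⇒ hinge -0.054·(16.4−10) = -0.3456
  sulphur-dioxide contribution → 83.64 μm/a
  chloride contribution → 182.5 μm/a
  ⇒ r_corr(carbon steel) = 266.1 μm/a
Power-law: D(18) = r_corr · 18^0.523
  D(18) = 266.1 × 18^0.523 = 266.1 × 4.534 = 1207 μm
  Mass loss = 1207 μm × 7.85 g/cm³ = 9473 g·m⁻²

D(18) = 9.47e+03 g·m⁻²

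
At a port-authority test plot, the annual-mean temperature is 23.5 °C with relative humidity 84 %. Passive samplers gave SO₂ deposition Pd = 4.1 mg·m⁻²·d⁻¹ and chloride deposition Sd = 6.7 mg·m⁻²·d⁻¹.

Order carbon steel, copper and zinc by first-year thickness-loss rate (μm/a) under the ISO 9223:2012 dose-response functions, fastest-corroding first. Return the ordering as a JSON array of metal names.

carbon steel: T>10 °C ⇒ hinge -0.054·(23.5−10) = -0.7290
  Pd branch = 1.77·Pd^0.52·e^(0.02·RH+f) = 9.542 μm/a
  Sd branch = 0.102·Sd^0.62·e^(0.033·RH+0.04·T) = 13.58 μm/a
  r_corr = 9.542 + 13.58 = 23.12 μm/a
copper: f(T) = -0.080·(T−10) [T>10 °C] = -1.0800
  Pd branch = 0.0053·Pd^0.26·e^(0.059·RH+f) = 0.3689 μm/a
  Sd branch = 0.01025·Sd^0.27·e^(0.036·RH+0.049·T) = 1.115 μm/a
  sum: 0.3689 + 1.115 → r_corr = 1.484 μm/a
zinc: T>10 °C ⇒ hinge -0.071·(23.5−10) = -0.9585
  Pd branch = 0.0129·Pd^0.44·e^(0.046·RH+f) = 0.4386 μm/a
  Sd branch = 0.0175·Sd^0.57·e^(0.008·RH+0.085·T) = 0.7469 μm/a
  r_corr = 0.4386 + 0.7469 = 1.185 μm/a
Ordering by μm/a: carbon steel (23.1) > copper (1.48) > zinc (1.19)

["carbon steel", "copper", "zinc"]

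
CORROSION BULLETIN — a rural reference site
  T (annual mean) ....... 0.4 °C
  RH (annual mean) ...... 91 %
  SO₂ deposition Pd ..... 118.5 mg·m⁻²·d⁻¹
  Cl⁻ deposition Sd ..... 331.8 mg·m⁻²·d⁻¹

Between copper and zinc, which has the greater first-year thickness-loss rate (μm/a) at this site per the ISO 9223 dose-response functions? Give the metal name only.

zinc

copper: f(T) = +0.126·(T−10) [T≤10 °C] = -1.2096
  SO₂ term: 0.0053·118.5^0.26·exp(0.059·91-1.2096) = 1.174
  Sd branch = 0.01025·Sd^0.27·e^(0.036·RH+0.049·T) = 1.326 μm/a
  r_corr = 1.174 + 1.326 = 2.501 μm/a
zinc: T≤10 °C ⇒ hinge +0.038·(0.4−10) = -0.3648
  SO₂ term: 0.0129·118.5^0.44·exp(0.046·91-0.3648) = 4.815
  Cl⁻ term: 0.0175·331.8^0.57·exp(0.008·91+0.085·0.4) = 1.025
  r_corr = 4.815 + 1.025 = 5.84 μm/a
Ordering by μm/a: zinc (5.84) > copper (2.5)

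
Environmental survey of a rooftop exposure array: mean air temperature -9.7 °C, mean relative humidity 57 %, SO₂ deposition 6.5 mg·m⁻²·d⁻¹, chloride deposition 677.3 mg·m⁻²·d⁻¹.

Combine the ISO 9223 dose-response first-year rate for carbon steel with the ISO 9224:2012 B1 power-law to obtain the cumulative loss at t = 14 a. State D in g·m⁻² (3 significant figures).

D(14) = 830 g·m⁻²

carbon steel: temperature factor f = +0.150·(-19.7) = -2.9550
  sulphur-dioxide contribution → 0.7629 μm/a
  chloride contribution → 25.83 μm/a
  ⇒ r_corr(carbon steel) = 26.59 μm/a
ISO 9224: D(t) = r_corr · t^b with b = 0.523 (carbon steel, B1)
  D(14) = 26.59 × 14^0.523 = 26.59 × 3.976 = 105.7 μm
  Mass loss = 105.7 μm × 7.85 g/cm³ = 829.9 g·m⁻²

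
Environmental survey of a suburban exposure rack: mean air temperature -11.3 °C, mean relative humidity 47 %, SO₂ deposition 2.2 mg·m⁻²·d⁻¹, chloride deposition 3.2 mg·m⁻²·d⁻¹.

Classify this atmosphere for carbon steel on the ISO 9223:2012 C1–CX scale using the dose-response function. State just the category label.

carbon steel: f(T) = +0.150·(T−10) [T≤10 °C] = -3.1950
  Pd branch = 1.77·Pd^0.52·e^(0.02·RH+f) = 0.2797 μm/a
  Cl⁻ term: 0.102·3.2^0.62·exp(0.033·47+0.04·-11.3) = 0.6296
  r_corr = 0.2797 + 0.6296 = 0.9093 μm/a
ISO 9223 Table 2 (carbon steel): 0 < 0.909 ≤ 1.3 μm/a ⇒ C1

C1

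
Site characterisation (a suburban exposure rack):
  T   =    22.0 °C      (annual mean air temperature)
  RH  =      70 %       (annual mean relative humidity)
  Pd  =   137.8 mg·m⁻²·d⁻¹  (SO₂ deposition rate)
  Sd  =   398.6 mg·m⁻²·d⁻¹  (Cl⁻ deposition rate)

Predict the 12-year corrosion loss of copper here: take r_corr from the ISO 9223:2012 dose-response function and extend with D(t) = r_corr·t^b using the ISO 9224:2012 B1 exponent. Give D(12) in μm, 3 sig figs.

D(12) = 12.3 μm

copper: temperature factor f = -0.080·(12.0) = -0.9600
  Pd branch = 0.0053·Pd^0.26·e^(0.059·RH+f) = 0.4541 μm/a
  Sd branch = 0.01025·Sd^0.27·e^(0.036·RH+0.049·T) = 1.886 μm/a
  r_corr = 0.4541 + 1.886 = 2.34 μm/a
ISO 9224: D(t) = r_corr · t^b with b = 0.667 (copper, B1)
  D(12) = 2.34 × 12^0.667 = 2.34 × 5.246 = 12.27 μm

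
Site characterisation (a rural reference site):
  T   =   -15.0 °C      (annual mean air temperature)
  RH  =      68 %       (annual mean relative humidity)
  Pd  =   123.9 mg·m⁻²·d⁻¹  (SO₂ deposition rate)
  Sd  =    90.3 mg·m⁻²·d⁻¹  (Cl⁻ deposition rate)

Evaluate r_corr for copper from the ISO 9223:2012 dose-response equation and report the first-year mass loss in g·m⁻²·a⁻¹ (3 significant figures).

r_corr = 2.11 g·m⁻²·a⁻¹

copper: temperature factor f = +0.126·(-25.0) = -3.1500
  sulphur-dioxide contribution → 0.04394 μm/a
  chloride contribution → 0.1917 μm/a
  ⇒ r_corr(copper) = 0.2357 μm/a
Convert to mass loss: 0.2357 μm/a × 8.96 g/cm³ = 2.112 g·m⁻²·a⁻¹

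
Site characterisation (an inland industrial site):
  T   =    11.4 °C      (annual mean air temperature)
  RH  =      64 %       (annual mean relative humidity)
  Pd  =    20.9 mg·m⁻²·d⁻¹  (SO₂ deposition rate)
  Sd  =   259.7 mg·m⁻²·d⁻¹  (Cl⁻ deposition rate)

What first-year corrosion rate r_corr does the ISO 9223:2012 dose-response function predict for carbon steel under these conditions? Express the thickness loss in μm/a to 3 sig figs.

r_corr = 70.4 μm/a

carbon steel: T>10 °C ⇒ hinge -0.054·(11.4−10) = -0.0756
  Pd branch = 1.77·Pd^0.52·e^(0.02·RH+f) = 28.68 μm/a
  Sd branch = 0.102·Sd^0.62·e^(0.033·RH+0.04·T) = 41.77 μm/a
  sum: 28.68 + 41.77 → r_corr = 70.44 μm/a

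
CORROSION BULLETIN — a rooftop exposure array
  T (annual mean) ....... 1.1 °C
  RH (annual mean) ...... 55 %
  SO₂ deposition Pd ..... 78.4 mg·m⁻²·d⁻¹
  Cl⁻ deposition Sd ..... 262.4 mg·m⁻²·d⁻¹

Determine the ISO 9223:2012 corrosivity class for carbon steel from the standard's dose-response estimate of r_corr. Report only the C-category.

carbon steel: T≤10 °C ⇒ hinge +0.150·(1.1−10) = -1.3350
  SO₂ term: 1.77·78.4^0.52·exp(0.02·55-1.3350) = 13.52
  Sd branch = 0.102·Sd^0.62·e^(0.033·RH+0.04·T) = 20.69 μm/a
  r_corr = 13.52 + 20.69 = 34.21 μm/a
ISO 9223 Table 2 (carbon steel): 25 < 34.2 ≤ 50 μm/a ⇒ C3

C3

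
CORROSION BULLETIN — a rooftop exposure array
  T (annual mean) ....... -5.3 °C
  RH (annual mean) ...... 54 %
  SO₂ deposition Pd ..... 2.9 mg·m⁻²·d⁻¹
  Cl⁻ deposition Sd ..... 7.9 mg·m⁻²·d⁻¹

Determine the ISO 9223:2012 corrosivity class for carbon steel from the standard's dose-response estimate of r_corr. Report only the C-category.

carbon steel: temperature factor f = +0.150·(-15.3) = -2.2950
  SO₂ term: 1.77·2.9^0.52·exp(0.02·54-2.2950) = 0.9136
  Sd branch = 0.102·Sd^0.62·e^(0.033·RH+0.04·T) = 1.766 μm/a
  r_corr = 0.9136 + 1.766 = 2.68 μm/a
ISO 9223 Table 2 (carbon steel): 1.3 < 2.68 ≤ 25 μm/a ⇒ C2

C2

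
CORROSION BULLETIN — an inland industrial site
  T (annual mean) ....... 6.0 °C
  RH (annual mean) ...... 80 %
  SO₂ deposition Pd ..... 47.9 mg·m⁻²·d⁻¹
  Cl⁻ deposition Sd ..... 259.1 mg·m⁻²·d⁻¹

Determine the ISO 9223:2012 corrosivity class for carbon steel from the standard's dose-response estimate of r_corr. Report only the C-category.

C5

carbon steel: temperature factor f = +0.150·(-4.0) = -0.6000
  sulphur-dioxide contribution → 35.98 μm/a
  chloride contribution → 56.98 μm/a
  ⇒ r_corr(carbon steel) = 92.96 μm/a
Category bounds: 80…200 μm/a bracket r_corr ⇒ C5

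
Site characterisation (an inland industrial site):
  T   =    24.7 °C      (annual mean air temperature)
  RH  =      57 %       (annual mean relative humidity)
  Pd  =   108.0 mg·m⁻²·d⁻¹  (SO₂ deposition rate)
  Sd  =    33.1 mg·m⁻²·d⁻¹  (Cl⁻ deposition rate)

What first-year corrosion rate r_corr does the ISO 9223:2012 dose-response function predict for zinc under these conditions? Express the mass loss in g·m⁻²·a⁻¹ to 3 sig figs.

zinc: T>10 °C ⇒ hinge -0.071·(24.7−10) = -1.0437
  Pd branch = 0.0129·Pd^0.44·e^(0.046·RH+f) = 0.4906 μm/a
  Sd branch = 0.0175·Sd^0.57·e^(0.008·RH+0.085·T) = 1.656 μm/a
  r_corr = 0.4906 + 1.656 = 2.147 μm/a
Convert to mass loss: 2.147 μm/a × 7.14 g/cm³ = 15.33 g·m⁻²·a⁻¹

r_corr = 15.3 g·m⁻²·a⁻¹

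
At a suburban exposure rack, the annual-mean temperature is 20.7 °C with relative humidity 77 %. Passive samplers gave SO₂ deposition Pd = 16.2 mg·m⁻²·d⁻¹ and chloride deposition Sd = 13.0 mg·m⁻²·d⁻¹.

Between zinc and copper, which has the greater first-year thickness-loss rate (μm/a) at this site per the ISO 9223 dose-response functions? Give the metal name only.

zinc

zinc: T>10 °C ⇒ hinge -0.071·(20.7−10) = -0.7597
  SO₂ term: 0.0129·16.2^0.44·exp(0.046·77-0.7597) = 0.7098
  Cl⁻ term: 0.0175·13.0^0.57·exp(0.008·77+0.085·20.7) = 0.8122
  sum: 0.7098 + 0.8122 → r_corr = 1.522 μm/a
copper: T>10 °C ⇒ hinge -0.080·(20.7−10) = -0.8560
  SO₂ term: 0.0053·16.2^0.26·exp(0.059·77-0.8560) = 0.4365
  Cl⁻ term: 0.01025·13.0^0.27·exp(0.036·77+0.049·20.7) = 0.9034
  r_corr = 0.4365 + 0.9034 = 1.34 μm/a
Ordering by μm/a: zinc (1.52) > copper (1.34)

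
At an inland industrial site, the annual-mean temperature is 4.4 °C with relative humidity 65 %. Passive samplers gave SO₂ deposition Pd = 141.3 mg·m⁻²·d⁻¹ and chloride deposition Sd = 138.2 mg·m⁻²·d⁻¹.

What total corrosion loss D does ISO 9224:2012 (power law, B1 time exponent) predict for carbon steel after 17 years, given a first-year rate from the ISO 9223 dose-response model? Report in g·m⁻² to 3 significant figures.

D(17) = 2.03e+03 g·m⁻²

carbon steel: temperature factor f = +0.150·(-5.6) = -0.8400
  SO₂ term: 1.77·141.3^0.52·exp(0.02·65-0.8400) = 36.8
  Sd branch = 0.102·Sd^0.62·e^(0.033·RH+0.04·T) = 22.07 μm/a
  sum: 36.8 + 22.07 → r_corr = 58.86 μm/a
Long-term exponent b (ISO 9224 Table 2, B1) = 0.523
  D(17) = 58.86 × 17^0.523 = 58.86 × 4.401 = 259 μm
  Mass loss = 259 μm × 7.85 g/cm³ = 2033 g·m⁻²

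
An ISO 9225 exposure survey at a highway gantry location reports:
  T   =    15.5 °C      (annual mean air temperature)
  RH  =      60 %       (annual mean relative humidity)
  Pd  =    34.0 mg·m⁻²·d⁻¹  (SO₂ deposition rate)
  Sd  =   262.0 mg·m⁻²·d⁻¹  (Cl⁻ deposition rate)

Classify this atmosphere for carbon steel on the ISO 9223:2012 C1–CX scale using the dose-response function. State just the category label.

C4

carbon steel: T>10 °C ⇒ hinge -0.054·(15.5−10) = -0.2970
  Pd branch = 1.77·Pd^0.52·e^(0.02·RH+f) = 27.32 μm/a
  Cl⁻ term: 0.102·262.0^0.62·exp(0.033·60+0.04·15.5) = 43.36
  sum: 27.32 + 43.36 → r_corr = 70.68 μm/a
70.7 μm/a falls in (50, 80] for carbon steel → category C4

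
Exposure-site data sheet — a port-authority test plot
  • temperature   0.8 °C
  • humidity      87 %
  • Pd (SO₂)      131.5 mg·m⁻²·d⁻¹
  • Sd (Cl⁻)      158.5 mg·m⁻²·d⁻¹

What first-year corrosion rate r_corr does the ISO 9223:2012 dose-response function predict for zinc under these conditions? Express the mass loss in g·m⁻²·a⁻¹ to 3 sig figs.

r_corr = 35.2 g·m⁻²·a⁻¹

zinc: T≤10 °C ⇒ hinge +0.038·(0.8−10) = -0.3496
  sulphur-dioxide contribution → 4.257 μm/a
  chloride contribution → 0.6743 μm/a
  ⇒ r_corr(zinc) = 4.932 μm/a
Convert to mass loss: 4.932 μm/a × 7.14 g/cm³ = 35.21 g·m⁻²·a⁻¹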